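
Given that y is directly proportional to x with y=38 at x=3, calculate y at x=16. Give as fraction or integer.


Direct proportion: y = kx
Find k: k = 38/3 = 38/3
Compute y at x=16: y = 38/3 * 16
y = 608/3

608/3


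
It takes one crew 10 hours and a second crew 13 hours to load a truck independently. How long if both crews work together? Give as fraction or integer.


Rate of A = 1/10 job per hour
Rate of B = 1/13 job per hour
Combined rate = 1/10 + 1/13
Find common denominator: (13 + 10)/(10*13) = 23/130
Combined rate = 23/130 job per hour
Time together = 1 / (23/130) = 130/23 hours

130/23


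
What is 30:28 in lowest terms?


Find GCD(30, 28)
GCD = 2
Divide both by 2: 30/2 = 15, 28/2 = 14
Simplified ratio = 15:14

15:14


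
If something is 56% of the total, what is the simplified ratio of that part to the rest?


Part = 56%, Remainder = 44%
Ratio = 56:44
GCD(56, 44) = 4
Simplify: 14:11 = 14:11

14:11


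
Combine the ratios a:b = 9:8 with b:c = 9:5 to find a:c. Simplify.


Given a:b = 9:8 and b:c = 9:5
Make b consistent. Multiply first ratio by 9: a:b = 81:72
Multiply second ratio by 8: b:c = 72:40
Now b = 72 in both, so a:b:c = 81:72:40
Therefore a:c = 81:40
Simplify by GCD: a:c = 81:40

81:40


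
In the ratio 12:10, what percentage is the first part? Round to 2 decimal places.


Total parts = 12 + 10 = 22
First part fraction = 12/22
Percentage = (12/22) * 100
= 0.545455 * 100
= 54.55%

54.55


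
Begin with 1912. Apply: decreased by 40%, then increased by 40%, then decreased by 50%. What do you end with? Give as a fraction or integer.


Start: 1912
Step 1: decrease by 40% => multiply by 60/100
  1912 * 60/100 = 5736/5
Step 2: increase by 40% => multiply by 140/100
  5736/5 * 140/100 = 40152/25
Step 3: decrease by 50% => multiply by 50/100
  40152/25 * 50/100 = 20076/25
Final value = 20076/25

20076/25


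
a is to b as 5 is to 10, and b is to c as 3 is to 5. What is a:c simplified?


Given a:b = 5:10 and b:c = 3:5
Make b consistent. Multiply first ratio by 3: a:b = 15:30
Multiply second ratio by 10: b:c = 30:50
Now b = 30 in both, so a:b:c = 15:30:50
Therefore a:c = 15:50
Simplify by GCD: a:c = 3:10

3:10


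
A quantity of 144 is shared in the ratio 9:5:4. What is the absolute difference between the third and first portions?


Total parts = 9 + 5 + 4 = 18
Value per part = 144 / 18 = 8
Shares: 9*8=72, 5*8=40, 4*8=32
Third share = 32, first share = 72
Difference = |32 - 72| = 40

40


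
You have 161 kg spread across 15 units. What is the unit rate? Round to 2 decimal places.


Total kg = 161
Number of units = 15
Unit rate = 161 / 15
= 10.73 kg per unit

10.73


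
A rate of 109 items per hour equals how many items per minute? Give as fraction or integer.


Converting from per hour to per minute
Rate = 109 items per hour
Divide by 60: 109/60
= 109/60 items per minute

109/60


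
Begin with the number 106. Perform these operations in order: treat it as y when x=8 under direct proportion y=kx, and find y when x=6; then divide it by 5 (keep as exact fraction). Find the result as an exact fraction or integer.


Start with 106.
Step 1: Direct prop: k = (106)/8; new y = k*6 = 106*6/8 = 159/2
Step 2: Divide by 5: 159/2 / 5 = 159/10
Final result = 159/10

159/10


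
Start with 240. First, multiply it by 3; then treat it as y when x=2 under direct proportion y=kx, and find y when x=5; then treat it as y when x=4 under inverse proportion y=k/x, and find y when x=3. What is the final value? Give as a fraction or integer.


Start with 240.
Step 1: Multiply by 3: 240 * 3 = 720
Step 2: Direct prop: k = (720)/2; new y = k*5 = 720*5/2 = 1800
Step 3: Inverse prop: k = (1800)*4; new y = k/3 = 1800*4/3 = 2400
Final result = 2400

2400


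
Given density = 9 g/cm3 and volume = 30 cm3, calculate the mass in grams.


Using mass = density * volume
Density = 9 g/cm3
Volume = 30 cm3
Mass = 9 * 30
= 270 g

270


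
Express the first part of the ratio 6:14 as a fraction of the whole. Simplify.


Total parts = 6 + 14 = 20
First part fraction = 6/20
Simplify: 6/20 = 3/10

3/10


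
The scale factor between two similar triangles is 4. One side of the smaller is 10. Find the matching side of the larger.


Similar triangles have proportional sides
Scale factor = 4
Smaller side = 10
Corresponding larger side = 10 * 4
= 40

40


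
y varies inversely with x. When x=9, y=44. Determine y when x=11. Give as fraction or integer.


Inverse proportion: y = k/x
Find k: k = 9 * 44 = 396
Compute y at x=11: y = 396/11
y = 36

36


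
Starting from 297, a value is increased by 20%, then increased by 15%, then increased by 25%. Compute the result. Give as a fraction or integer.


Start: 297
Step 1: increase by 20% => multiply by 120/100
  297 * 120/100 = 1782/5
Step 2: increase by 15% => multiply by 115/100
  1782/5 * 115/100 = 20493/50
Step 3: increase by 25% => multiply by 125/100
  20493/50 * 125/100 = 20493/40
Final value = 20493/40

20493/40


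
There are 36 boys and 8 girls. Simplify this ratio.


Find GCD(36, 8)
GCD = 4
Divide both by 4: 36/4 = 9, 8/4 = 2
Simplified ratio = 9:2

9:2


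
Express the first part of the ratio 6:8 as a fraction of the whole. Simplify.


Total parts = 6 + 8 = 14
First part fraction = 6/14
Simplify: 6/14 = 3/7

3/7


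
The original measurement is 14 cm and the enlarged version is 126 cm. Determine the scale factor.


Original length = 14 cm
Scaled length = 126 cm
Scale factor = 126 / 14
= 9

9


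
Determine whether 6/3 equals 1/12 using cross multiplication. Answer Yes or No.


Cross multiply to check 6/3 = 1/12
Left cross product: 6 * 12 = 72
Right cross product: 3 * 1 = 3
72 != 3
Not equal, so proportions differ => No

No


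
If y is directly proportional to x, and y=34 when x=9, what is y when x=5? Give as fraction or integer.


Direct proportion: y = kx
Find k: k = 34/9 = 34/9
Compute y at x=5: y = 34/9 * 5
y = 170/9

170/9


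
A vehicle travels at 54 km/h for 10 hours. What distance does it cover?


Using distance = speed * time
Speed = 54 km/h
Time = 10 hours
Distance = 54 * 10
= 540 km

540


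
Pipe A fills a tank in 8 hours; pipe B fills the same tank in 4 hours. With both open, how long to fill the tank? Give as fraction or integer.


Rate of A = 1/8 job per hour
Rate of B = 1/4 job per hour
Combined rate = 1/8 + 1/4
Find common denominator: (4 + 8)/(8*4) = 12/32
Combined rate = 3/8 job per hour
Time together = 1 / (3/8) = 8/3 hours

8/3


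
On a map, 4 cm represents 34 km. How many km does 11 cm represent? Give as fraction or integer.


Map scale: 4 cm = 34 km
Measured distance on map = 11 cm
Set up proportion: 11 * 34 / 4
= 374 / 4
= 187/2 km

187/2


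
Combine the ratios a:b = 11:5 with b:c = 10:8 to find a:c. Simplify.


Given a:b = 11:5 and b:c = 10:8
Make b consistent. Multiply first ratio by 10: a:b = 110:50
Multiply second ratio by 5: b:c = 50:40
Now b = 50 in both, so a:b:c = 110:50:40
Therefore a:c = 110:40
Simplify by GCD: a:c = 11:4

11:4


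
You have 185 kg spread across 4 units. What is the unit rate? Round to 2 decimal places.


Total kg = 185
Number of units = 4
Unit rate = 185 / 4
= 46.25 kg per unit

46.25


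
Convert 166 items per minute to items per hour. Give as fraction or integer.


Converting from per minute to per hour
Rate = 166 items per minute
Multiply by 60: 166 * 60
= 9960 items per hour

9960


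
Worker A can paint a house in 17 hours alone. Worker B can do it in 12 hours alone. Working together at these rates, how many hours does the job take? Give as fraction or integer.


Rate of A = 1/17 job per hour
Rate of B = 1/12 job per hour
Combined rate = 1/17 + 1/12
Find common denominator: (12 + 17)/(17*12) = 29/204
Combined rate = 29/204 job per hour
Time together = 1 / (29/204) = 204/29 hours

204/29


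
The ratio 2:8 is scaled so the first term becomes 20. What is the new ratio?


Original ratio: 2:8
First term target: 20
Scale factor = 20 / 2 = 10
Multiply second term: 8 * 10 = 80
Equivalent ratio = 20:80

20:80


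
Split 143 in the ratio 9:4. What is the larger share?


Total parts = 9 + 4 = 13
Value per part = 143 / 13 = 11
First share = 9 * 11 = 99
Second share = 4 * 11 = 44
Larger share = 99

99


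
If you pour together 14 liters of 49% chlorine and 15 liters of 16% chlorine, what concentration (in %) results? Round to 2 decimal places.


Solute in mixture 1 = 49% of 14 L = 14*49/100 = 343/50 L
Solute in mixture 2 = 16% of 15 L = 15*16/100 = 12/5 L
Total solute = 343/50 + 12/5 = 463/50 L
Total volume = 14 + 15 = 29 L
Final concentration = 463/50/29 * 100 = 31.93%

31.93


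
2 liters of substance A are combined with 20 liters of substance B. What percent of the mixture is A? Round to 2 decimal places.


Volume of A = 2 L
Volume of B = 20 L
Total volume = 2 + 20 = 22 L
Percentage of A = (2/22) * 100
= 9.09%

9.09


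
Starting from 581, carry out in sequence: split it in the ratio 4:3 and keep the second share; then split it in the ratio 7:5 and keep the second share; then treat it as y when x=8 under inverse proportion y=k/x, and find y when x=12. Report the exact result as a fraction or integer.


Start with 581.
Step 1: Split 4:3, second share = 581 * 3/7 = 249
Step 2: Split 7:5, second share = 249 * 5/12 = 415/4
Step 3: Inverse prop: k = (415/4)*8; new y = k/12 = 415/4*8/12 = 415/6
Final result = 415/6

415/6


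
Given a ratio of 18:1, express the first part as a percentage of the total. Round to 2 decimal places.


Total parts = 18 + 1 = 19
First part fraction = 18/19
Percentage = (18/19) * 100
= 0.947368 * 100
= 94.74%

94.74


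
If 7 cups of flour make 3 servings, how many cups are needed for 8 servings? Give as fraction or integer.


Original: 7 cups for 3 servings
Target servings = 8
Scaling factor = 8/3
New amount = 7 * 8/3
= 56/3
= 56/3 cups

56/3


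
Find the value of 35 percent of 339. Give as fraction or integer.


Compute 35% of 339
Convert percentage: 35% = 35/100
Multiply: 339 * 35/100
= 11865/100
= 2373/20

2373/20


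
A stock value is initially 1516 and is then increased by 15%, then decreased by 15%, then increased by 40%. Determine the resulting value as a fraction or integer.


Start: 1516
Step 1: increase by 15% => multiply by 115/100
  1516 * 115/100 = 8717/5
Step 2: decrease by 15% => multiply by 85/100
  8717/5 * 85/100 = 148189/100
Step 3: increase by 40% => multiply by 140/100
  148189/100 * 140/100 = 1037323/500
Final value = 1037323/500

1037323/500


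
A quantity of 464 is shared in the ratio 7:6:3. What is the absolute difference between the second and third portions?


Total parts = 7 + 6 + 3 = 16
Value per part = 464 / 16 = 29
Shares: 7*29=203, 6*29=174, 3*29=87
Second share = 174, third share = 87
Difference = |174 - 87| = 87

87


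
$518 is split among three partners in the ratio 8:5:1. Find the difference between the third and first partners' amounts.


Total parts = 8 + 5 + 1 = 14
Value per part = 518 / 14 = 37
Shares: 8*37=296, 5*37=185, 1*37=37
Third share = 37, first share = 296
Difference = |37 - 296| = 259

259


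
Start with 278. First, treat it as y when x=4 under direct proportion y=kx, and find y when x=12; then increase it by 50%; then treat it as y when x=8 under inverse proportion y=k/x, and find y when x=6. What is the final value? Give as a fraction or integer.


Start with 278.
Step 1: Direct prop: k = (278)/4; new y = k*12 = 278*12/4 = 834
Step 2: Increase by 50%: 834 * 150/100 = 1251
Step 3: Inverse prop: k = (1251)*8; new y = k/6 = 1251*8/6 = 1668
Final result = 1668

1668


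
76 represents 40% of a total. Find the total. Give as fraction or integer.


Given: 76 is 40% of the whole
Set up: 76 = 40/100 * whole
whole = 76 * 100 / 40
whole = 7600 / 40
whole = 190

190


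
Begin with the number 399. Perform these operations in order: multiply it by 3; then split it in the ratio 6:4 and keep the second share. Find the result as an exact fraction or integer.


Start with 399.
Step 1: Multiply by 3: 399 * 3 = 1197
Step 2: Split 6:4, second share = 1197 * 4/10 = 2394/5
Final result = 2394/5

2394/5


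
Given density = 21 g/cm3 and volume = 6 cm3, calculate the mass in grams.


Using mass = density * volume
Density = 21 g/cm3
Volume = 6 cm3
Mass = 21 * 6
= 126 g

126


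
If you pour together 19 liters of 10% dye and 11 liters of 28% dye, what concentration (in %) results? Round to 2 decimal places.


Solute in mixture 1 = 10% of 19 L = 19*10/100 = 19/10 L
Solute in mixture 2 = 28% of 11 L = 11*28/100 = 77/25 L
Total solute = 19/10 + 77/25 = 249/50 L
Total volume = 19 + 11 = 30 L
Final concentration = 249/50/30 * 100 = 16.60%

16.60


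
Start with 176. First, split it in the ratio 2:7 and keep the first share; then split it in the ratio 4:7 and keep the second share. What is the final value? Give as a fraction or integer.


Start with 176.
Step 1: Split 2:7, first share = 176 * 2/9 = 352/9
Step 2: Split 4:7, second share = 352/9 * 7/11 = 224/9
Final result = 224/9

224/9


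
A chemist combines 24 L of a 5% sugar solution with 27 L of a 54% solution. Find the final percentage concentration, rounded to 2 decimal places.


Solute in mixture 1 = 5% of 24 L = 24*5/100 = 6/5 L
Solute in mixture 2 = 54% of 27 L = 27*54/100 = 729/50 L
Total solute = 6/5 + 729/50 = 789/50 L
Total volume = 24 + 27 = 51 L
Final concentration = 789/50/51 * 100 = 30.94%

30.94


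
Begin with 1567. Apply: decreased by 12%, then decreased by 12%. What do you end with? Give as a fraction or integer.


Start: 1567
Step 1: decrease by 12% => multiply by 88/100
  1567 * 88/100 = 34474/25
Step 2: decrease by 12% => multiply by 88/100
  34474/25 * 88/100 = 758428/625
Final value = 758428/625

758428/625


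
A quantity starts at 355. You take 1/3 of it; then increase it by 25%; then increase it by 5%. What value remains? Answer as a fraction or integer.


Start with 355.
Step 1: Take 1/3: 355 * 1/3 = 355/3
Step 2: Increase by 25%: 355/3 * 125/100 = 1775/12
Step 3: Increase by 5%: 1775/12 * 105/100 = 2485/16
Final result = 2485/16

2485/16


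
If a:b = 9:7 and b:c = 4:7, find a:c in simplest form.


Given a:b = 9:7 and b:c = 4:7
Make b consistent. Multiply first ratio by 4: a:b = 36:28
Multiply second ratio by 7: b:c = 28:49
Now b = 28 in both, so a:b:c = 36:28:49
Therefore a:c = 36:49
Simplify by GCD: a:c = 36:49

36:49


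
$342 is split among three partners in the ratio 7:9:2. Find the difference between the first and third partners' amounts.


Total parts = 7 + 9 + 2 = 18
Value per part = 342 / 18 = 19
Shares: 7*19=133, 9*19=171, 2*19=38
First share = 133, third share = 38
Difference = |133 - 38| = 95

95


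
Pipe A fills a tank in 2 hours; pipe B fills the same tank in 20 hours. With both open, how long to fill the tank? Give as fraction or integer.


Rate of A = 1/2 job per hour
Rate of B = 1/20 job per hour
Combined rate = 1/2 + 1/20
Find common denominator: (20 + 2)/(2*20) = 22/40
Combined rate = 11/20 job per hour
Time together = 1 / (11/20) = 20/11 hours

20/11


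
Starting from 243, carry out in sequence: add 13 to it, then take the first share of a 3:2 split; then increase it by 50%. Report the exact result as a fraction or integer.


Start with 243.
Step 1: Add 13: 243+13=256; split 3:2 first = 256*3/5 = 768/5
Step 2: Increase by 50%: 768/5 * 150/100 = 1152/5
Final result = 1152/5

1152/5


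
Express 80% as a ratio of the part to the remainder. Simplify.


Part = 80%, Remainder = 20%
Ratio = 80:20
GCD(80, 20) = 20
Simplify: 4:1 = 4:1

4:1


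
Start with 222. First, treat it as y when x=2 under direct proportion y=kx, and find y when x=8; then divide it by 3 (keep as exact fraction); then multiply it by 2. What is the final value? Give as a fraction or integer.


Start with 222.
Step 1: Direct prop: k = (222)/2; new y = k*8 = 222*8/2 = 888
Step 2: Divide by 3: 888 / 3 = 296
Step 3: Multiply by 2: 296 * 2 = 592
Final result = 592

592


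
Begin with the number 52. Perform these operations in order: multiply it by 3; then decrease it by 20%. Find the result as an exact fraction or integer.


Start with 52.
Step 1: Multiply by 3: 52 * 3 = 156
Step 2: Decrease by 20%: 156 * 80/100 = 624/5
Final result = 624/5

624/5


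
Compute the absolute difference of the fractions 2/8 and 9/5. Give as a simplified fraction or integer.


Simplify: 2/8 = 1/4 and 9/5 = 9/5
Find common denominator: LCD = 20
Convert: 5/20 and 36/20
Difference = |5 - 36|/20 = 31/20
Simplified = 31/20

31/20


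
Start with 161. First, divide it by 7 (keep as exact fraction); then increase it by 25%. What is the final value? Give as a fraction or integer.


Start with 161.
Step 1: Divide by 7: 161 / 7 = 23
Step 2: Increase by 25%: 23 * 125/100 = 115/4
Final result = 115/4

115/4


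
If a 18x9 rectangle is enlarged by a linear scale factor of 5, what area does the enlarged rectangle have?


Original dimensions: 18 x 9
Enlargement factor = 5
New width = 18 * 5 = 90
New height = 9 * 5 = 45
New area = 90 * 45 = 4050

4050


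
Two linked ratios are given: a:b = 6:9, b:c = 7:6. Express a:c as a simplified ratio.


Given a:b = 6:9 and b:c = 7:6
Make b consistent. Multiply first ratio by 7: a:b = 42:63
Multiply second ratio by 9: b:c = 63:54
Now b = 63 in both, so a:b:c = 42:63:54
Therefore a:c = 42:54
Simplify by GCD: a:c = 7:9

7:9


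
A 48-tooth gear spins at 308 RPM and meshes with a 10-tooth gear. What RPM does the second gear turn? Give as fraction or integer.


Gear ratio: teeth_A * RPM_A = teeth_B * RPM_B
48 * 308 = 10 * RPM_B
14784 = 10 * RPM_B
RPM_B = 14784 / 10
RPM_B = 7392/5

7392/5


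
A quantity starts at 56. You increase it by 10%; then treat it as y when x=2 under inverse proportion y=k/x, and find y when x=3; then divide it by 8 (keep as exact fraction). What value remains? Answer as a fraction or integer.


Start with 56.
Step 1: Increase by 10%: 56 * 110/100 = 308/5
Step 2: Inverse prop: k = (308/5)*2; new y = k/3 = 308/5*2/3 = 616/15
Step 3: Divide by 8: 616/15 / 8 = 77/15
Final result = 77/15

77/15


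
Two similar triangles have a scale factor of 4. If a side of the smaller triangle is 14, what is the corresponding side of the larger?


Similar triangles have proportional sides
Scale factor = 4
Smaller side = 14
Corresponding larger side = 14 * 4
= 56

56


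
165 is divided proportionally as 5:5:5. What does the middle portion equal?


Ratio = 5:5:5
Total parts = 5 + 5 + 5 = 15
Value per part = 165 / 15 = 11
First share = 5 * 11 = 55
Middle share = 5 * 11 = 55
Third share = 5 * 11 = 55

55


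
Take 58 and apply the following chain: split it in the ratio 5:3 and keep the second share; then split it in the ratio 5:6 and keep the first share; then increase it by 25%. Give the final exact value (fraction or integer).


Start with 58.
Step 1: Split 5:3, second share = 58 * 3/8 = 87/4
Step 2: Split 5:6, first share = 87/4 * 5/11 = 435/44
Step 3: Increase by 25%: 435/44 * 125/100 = 2175/176
Final result = 2175/176

2175/176


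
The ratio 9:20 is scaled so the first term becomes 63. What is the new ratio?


Original ratio: 9:20
First term target: 63
Scale factor = 63 / 9 = 7
Multiply second term: 20 * 7 = 140
Equivalent ratio = 63:140

63:140


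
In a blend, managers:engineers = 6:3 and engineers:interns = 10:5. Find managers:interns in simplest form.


Given a:b = 6:3 and b:c = 10:5
Make b consistent. Multiply first ratio by 10: a:b = 60:30
Multiply second ratio by 3: b:c = 30:15
Now b = 30 in both, so a:b:c = 60:30:15
Therefore a:c = 60:15
Simplify by GCD: a:c = 4:1

4:1


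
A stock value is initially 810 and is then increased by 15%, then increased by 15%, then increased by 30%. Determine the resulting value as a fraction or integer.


Start: 810
Step 1: increase by 15% => multiply by 115/100
  810 * 115/100 = 1863/2
Step 2: increase by 15% => multiply by 115/100
  1863/2 * 115/100 = 42849/40
Step 3: increase by 30% => multiply by 130/100
  42849/40 * 130/100 = 557037/400
Final value = 557037/400

557037/400


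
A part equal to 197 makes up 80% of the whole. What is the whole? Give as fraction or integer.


Given: 197 is 80% of the whole
Set up: 197 = 80/100 * whole
whole = 197 * 100 / 80
whole = 19700 / 80
whole = 985/4

985/4


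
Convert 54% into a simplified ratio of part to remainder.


Part = 54%, Remainder = 46%
Ratio = 54:46
GCD(54, 46) = 2
Simplify: 27:23 = 27:23

27:23


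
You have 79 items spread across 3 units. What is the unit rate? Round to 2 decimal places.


Total items = 79
Number of units = 3
Unit rate = 79 / 3
= 26.33 items per unit

26.33


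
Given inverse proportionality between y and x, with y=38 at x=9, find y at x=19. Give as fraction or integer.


Inverse proportion: y = k/x
Find k: k = 9 * 38 = 342
Compute y at x=19: y = 342/19
y = 18

18


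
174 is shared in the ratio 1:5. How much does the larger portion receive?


Total parts = 1 + 5 = 6
Value per part = 174 / 6 = 29
First share = 1 * 29 = 29
Second share = 5 * 29 = 145
Larger share = 145

145


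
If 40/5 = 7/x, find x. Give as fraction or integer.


Setting up: 40/5 = 7/x
Cross multiply: 40 * x = 5 * 7
40x = 35
x = 35/40
x = 7/8

7/8


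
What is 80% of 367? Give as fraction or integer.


Compute 80% of 367
Convert percentage: 80% = 80/100
Multiply: 367 * 80/100
= 29360/100
= 1468/5

1468/5


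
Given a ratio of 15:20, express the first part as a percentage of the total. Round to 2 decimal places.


Total parts = 15 + 20 = 35
First part fraction = 15/35
Percentage = (15/35) * 100
= 0.428571 * 100
= 42.86%

42.86


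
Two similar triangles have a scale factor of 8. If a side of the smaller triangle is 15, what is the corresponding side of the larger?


Similar triangles have proportional sides
Scale factor = 8
Smaller side = 15
Corresponding larger side = 15 * 8
= 120

120


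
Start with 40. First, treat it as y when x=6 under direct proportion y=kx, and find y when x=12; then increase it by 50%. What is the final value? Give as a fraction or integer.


Start with 40.
Step 1: Direct prop: k = (40)/6; new y = k*12 = 40*12/6 = 80
Step 2: Increase by 50%: 80 * 150/100 = 120
Final result = 120

120


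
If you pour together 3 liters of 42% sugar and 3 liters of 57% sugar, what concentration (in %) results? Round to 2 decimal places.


Solute in mixture 1 = 42% of 3 L = 3*42/100 = 63/50 L
Solute in mixture 2 = 57% of 3 L = 3*57/100 = 171/100 L
Total solute = 63/50 + 171/100 = 297/100 L
Total volume = 3 + 3 = 6 L
Final concentration = 297/100/6 * 100 = 49.50%

49.50


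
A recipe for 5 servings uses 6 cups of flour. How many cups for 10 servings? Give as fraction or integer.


Original: 6 cups for 5 servings
Target servings = 10
Scaling factor = 10/5
New amount = 6 * 10/5
= 60/5
= 12 cups

12


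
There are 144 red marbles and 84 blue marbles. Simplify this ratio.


Find GCD(144, 84)
GCD = 12
Divide both by 12: 144/12 = 12, 84/12 = 7
Simplified ratio = 12:7

12:7


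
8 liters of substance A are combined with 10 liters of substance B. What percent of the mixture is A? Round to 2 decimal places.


Volume of A = 8 L
Volume of B = 10 L
Total volume = 8 + 10 = 18 L
Percentage of A = (8/18) * 100
= 44.44%

44.44


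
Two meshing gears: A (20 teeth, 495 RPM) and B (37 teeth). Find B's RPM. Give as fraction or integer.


Gear ratio: teeth_A * RPM_A = teeth_B * RPM_B
20 * 495 = 37 * RPM_B
9900 = 37 * RPM_B
RPM_B = 9900 / 37
RPM_B = 9900/37

9900/37


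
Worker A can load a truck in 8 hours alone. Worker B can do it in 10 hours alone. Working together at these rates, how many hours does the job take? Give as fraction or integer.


Rate of A = 1/8 job per hour
Rate of B = 1/10 job per hour
Combined rate = 1/8 + 1/10
Find common denominator: (10 + 8)/(8*10) = 18/80
Combined rate = 9/40 job per hour
Time together = 1 / (9/40) = 40/9 hours

40/9


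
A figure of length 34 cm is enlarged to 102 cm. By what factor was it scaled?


Original length = 34 cm
Scaled length = 102 cm
Scale factor = 102 / 34
= 3

3


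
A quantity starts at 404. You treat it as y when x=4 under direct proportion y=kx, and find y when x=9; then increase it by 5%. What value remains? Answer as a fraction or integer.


Start with 404.
Step 1: Direct prop: k = (404)/4; new y = k*9 = 404*9/4 = 909
Step 2: Increase by 5%: 909 * 105/100 = 19089/20
Final result = 19089/20

19089/20


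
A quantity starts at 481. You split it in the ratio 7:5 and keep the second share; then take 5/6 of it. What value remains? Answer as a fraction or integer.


Start with 481.
Step 1: Split 7:5, second share = 481 * 5/12 = 2405/12
Step 2: Take 5/6: 2405/12 * 5/6 = 12025/72
Final result = 12025/72

12025/72


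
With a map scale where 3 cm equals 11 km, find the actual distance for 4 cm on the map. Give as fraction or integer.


Map scale: 3 cm = 11 km
Measured distance on map = 4 cm
Set up proportion: 4 * 11 / 3
= 44 / 3
= 44/3 km

44/3


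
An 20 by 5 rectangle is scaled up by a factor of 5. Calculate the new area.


Original dimensions: 20 x 5
Enlargement factor = 5
New width = 20 * 5 = 100
New height = 5 * 5 = 25
New area = 100 * 25 = 2500

2500


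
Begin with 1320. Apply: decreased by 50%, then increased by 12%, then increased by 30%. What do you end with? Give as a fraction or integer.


Start: 1320
Step 1: decrease by 50% => multiply by 50/100
  1320 * 50/100 = 660
Step 2: increase by 12% => multiply by 112/100
  660 * 112/100 = 3696/5
Step 3: increase by 30% => multiply by 130/100
  3696/5 * 130/100 = 24024/25
Final value = 24024/25

24024/25


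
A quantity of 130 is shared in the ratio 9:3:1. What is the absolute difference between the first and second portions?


Total parts = 9 + 3 + 1 = 13
Value per part = 130 / 13 = 10
Shares: 9*10=90, 3*10=30, 1*10=10
First share = 90, second share = 30
Difference = |90 - 30| = 60

60


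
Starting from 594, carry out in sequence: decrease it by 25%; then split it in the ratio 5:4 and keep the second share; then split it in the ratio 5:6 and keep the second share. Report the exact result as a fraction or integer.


Start with 594.
Step 1: Decrease by 25%: 594 * 75/100 = 891/2
Step 2: Split 5:4, second share = 891/2 * 4/9 = 198
Step 3: Split 5:6, second share = 198 * 6/11 = 108
Final result = 108

108


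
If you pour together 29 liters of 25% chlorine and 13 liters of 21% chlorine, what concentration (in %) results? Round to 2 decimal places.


Solute in mixture 1 = 25% of 29 L = 29*25/100 = 29/4 L
Solute in mixture 2 = 21% of 13 L = 13*21/100 = 273/100 L
Total solute = 29/4 + 273/100 = 499/50 L
Total volume = 29 + 13 = 42 L
Final concentration = 499/50/42 * 100 = 23.76%

23.76


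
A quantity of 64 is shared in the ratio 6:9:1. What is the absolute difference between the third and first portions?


Total parts = 6 + 9 + 1 = 16
Value per part = 64 / 16 = 4
Shares: 6*4=24, 9*4=36, 1*4=4
Third share = 4, first share = 24
Difference = |4 - 24| = 20

20


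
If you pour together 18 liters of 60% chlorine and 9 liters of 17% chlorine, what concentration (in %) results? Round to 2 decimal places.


Solute in mixture 1 = 60% of 18 L = 18*60/100 = 54/5 L
Solute in mixture 2 = 17% of 9 L = 9*17/100 = 153/100 L
Total solute = 54/5 + 153/100 = 1233/100 L
Total volume = 18 + 9 = 27 L
Final concentration = 1233/100/27 * 100 = 45.67%

45.67


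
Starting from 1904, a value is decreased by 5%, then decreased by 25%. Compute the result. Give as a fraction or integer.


Start: 1904
Step 1: decrease by 5% => multiply by 95/100
  1904 * 95/100 = 9044/5
Step 2: decrease by 25% => multiply by 75/100
  9044/5 * 75/100 = 6783/5
Final value = 6783/5

6783/5


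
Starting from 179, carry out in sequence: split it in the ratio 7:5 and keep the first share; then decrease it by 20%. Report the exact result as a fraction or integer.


Start with 179.
Step 1: Split 7:5, first share = 179 * 7/12 = 1253/12
Step 2: Decrease by 20%: 1253/12 * 80/100 = 1253/15
Final result = 1253/15

1253/15


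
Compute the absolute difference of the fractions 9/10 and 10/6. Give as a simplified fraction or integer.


Simplify: 9/10 = 9/10 and 10/6 = 5/3
Find common denominator: LCD = 30
Convert: 27/30 and 50/30
Difference = |27 - 50|/30 = 23/30
Simplified = 23/30

23/30


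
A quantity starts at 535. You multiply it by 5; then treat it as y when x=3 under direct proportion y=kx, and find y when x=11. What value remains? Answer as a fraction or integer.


Start with 535.
Step 1: Multiply by 5: 535 * 5 = 2675
Step 2: Direct prop: k = (2675)/3; new y = k*11 = 2675*11/3 = 29425/3
Final result = 29425/3

29425/3


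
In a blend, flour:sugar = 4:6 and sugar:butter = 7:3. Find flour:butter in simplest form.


Given a:b = 4:6 and b:c = 7:3
Make b consistent. Multiply first ratio by 7: a:b = 28:42
Multiply second ratio by 6: b:c = 42:18
Now b = 42 in both, so a:b:c = 28:42:18
Therefore a:c = 28:18
Simplify by GCD: a:c = 14:9

14:9


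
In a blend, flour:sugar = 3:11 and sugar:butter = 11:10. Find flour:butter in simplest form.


Given a:b = 3:11 and b:c = 11:10
Make b consistent. Multiply first ratio by 11: a:b = 33:121
Multiply second ratio by 11: b:c = 121:110
Now b = 121 in both, so a:b:c = 33:121:110
Therefore a:c = 33:110
Simplify by GCD: a:c = 3:10

3:10


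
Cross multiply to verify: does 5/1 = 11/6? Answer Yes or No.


Cross multiply to check 5/1 = 11/6
Left cross product: 5 * 6 = 30
Right cross product: 1 * 11 = 11
30 != 11
Not equal, so proportions differ => No

No


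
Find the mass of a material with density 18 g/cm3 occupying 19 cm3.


Using mass = density * volume
Density = 18 g/cm3
Volume = 19 cm3
Mass = 18 * 19
= 342 g

342


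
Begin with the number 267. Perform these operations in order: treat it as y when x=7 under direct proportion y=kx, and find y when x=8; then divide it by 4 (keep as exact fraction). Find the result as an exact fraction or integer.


Start with 267.
Step 1: Direct prop: k = (267)/7; new y = k*8 = 267*8/7 = 2136/7
Step 2: Divide by 4: 2136/7 / 4 = 534/7
Final result = 534/7

534/7


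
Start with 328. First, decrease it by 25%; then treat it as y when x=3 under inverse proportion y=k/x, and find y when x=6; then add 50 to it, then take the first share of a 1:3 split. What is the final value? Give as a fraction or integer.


Start with 328.
Step 1: Decrease by 25%: 328 * 75/100 = 246
Step 2: Inverse prop: k = (246)*3; new y = k/6 = 246*3/6 = 123
Step 3: Add 50: 123+50=173; split 1:3 first = 173*1/4 = 173/4
Final result = 173/4

173/4


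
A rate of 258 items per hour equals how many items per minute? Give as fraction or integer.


Converting from per hour to per minute
Rate = 258 items per hour
Divide by 60: 258/60
= 43/10 items per minute

43/10


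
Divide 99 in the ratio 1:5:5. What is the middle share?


Ratio = 1:5:5
Total parts = 1 + 5 + 5 = 11
Value per part = 99 / 11 = 9
First share = 1 * 9 = 9
Middle share = 5 * 9 = 45
Third share = 5 * 9 = 45

45


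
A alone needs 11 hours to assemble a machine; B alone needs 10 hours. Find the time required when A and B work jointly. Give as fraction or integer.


Rate of A = 1/11 job per hour
Rate of B = 1/10 job per hour
Combined rate = 1/11 + 1/10
Find common denominator: (10 + 11)/(11*10) = 21/110
Combined rate = 21/110 job per hour
Time together = 1 / (21/110) = 110/21 hours

110/21


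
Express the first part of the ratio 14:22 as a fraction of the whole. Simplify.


Total parts = 14 + 22 = 36
First part fraction = 14/36
Simplify: 14/36 = 7/18

7/18


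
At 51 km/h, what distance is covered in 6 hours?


Using distance = speed * time
Speed = 51 km/h
Time = 6 hours
Distance = 51 * 6
= 306 km

306


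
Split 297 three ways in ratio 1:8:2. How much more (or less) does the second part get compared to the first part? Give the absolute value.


Total parts = 1 + 8 + 2 = 11
Value per part = 297 / 11 = 27
Shares: 1*27=27, 8*27=216, 2*27=54
Second share = 216, first share = 27
Difference = |216 - 27| = 189

189


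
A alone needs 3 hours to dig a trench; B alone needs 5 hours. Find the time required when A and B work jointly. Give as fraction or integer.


Rate of A = 1/3 job per hour
Rate of B = 1/5 job per hour
Combined rate = 1/3 + 1/5
Find common denominator: (5 + 3)/(3*5) = 8/15
Combined rate = 8/15 job per hour
Time together = 1 / (8/15) = 15/8 hours

15/8


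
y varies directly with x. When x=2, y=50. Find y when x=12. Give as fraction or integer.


Direct proportion: y = kx
Find k: k = 50/2 = 25
Compute y at x=12: y = 25 * 12
y = 300

300


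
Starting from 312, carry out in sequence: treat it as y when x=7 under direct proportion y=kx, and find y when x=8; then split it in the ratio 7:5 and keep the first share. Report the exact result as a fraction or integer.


Start with 312.
Step 1: Direct prop: k = (312)/7; new y = k*8 = 312*8/7 = 2496/7
Step 2: Split 7:5, first share = 2496/7 * 7/12 = 208
Final result = 208

208


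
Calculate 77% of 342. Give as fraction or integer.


Compute 77% of 342
Convert percentage: 77% = 77/100
Multiply: 342 * 77/100
= 26334/100
= 13167/50

13167/50


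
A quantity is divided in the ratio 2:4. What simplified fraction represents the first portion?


Total parts = 2 + 4 = 6
First part fraction = 2/6
Simplify: 2/6 = 1/3

1/3


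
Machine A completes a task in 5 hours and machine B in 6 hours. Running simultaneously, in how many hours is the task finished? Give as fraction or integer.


Rate of A = 1/5 job per hour
Rate of B = 1/6 job per hour
Combined rate = 1/5 + 1/6
Find common denominator: (6 + 5)/(5*6) = 11/30
Combined rate = 11/30 job per hour
Time together = 1 / (11/30) = 30/11 hours

30/11


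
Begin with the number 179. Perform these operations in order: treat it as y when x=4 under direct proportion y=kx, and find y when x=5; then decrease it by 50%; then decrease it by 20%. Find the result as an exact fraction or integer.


Start with 179.
Step 1: Direct prop: k = (179)/4; new y = k*5 = 179*5/4 = 895/4
Step 2: Decrease by 50%: 895/4 * 50/100 = 895/8
Step 3: Decrease by 20%: 895/8 * 80/100 = 179/2
Final result = 179/2

179/2


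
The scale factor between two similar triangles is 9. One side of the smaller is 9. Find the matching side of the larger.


Similar triangles have proportional sides
Scale factor = 9
Smaller side = 9
Corresponding larger side = 9 * 9
= 81

81


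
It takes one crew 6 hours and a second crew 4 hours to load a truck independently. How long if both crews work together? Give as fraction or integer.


Rate of A = 1/6 job per hour
Rate of B = 1/4 job per hour
Combined rate = 1/6 + 1/4
Find common denominator: (4 + 6)/(6*4) = 10/24
Combined rate = 5/12 job per hour
Time together = 1 / (5/12) = 12/5 hours

12/5


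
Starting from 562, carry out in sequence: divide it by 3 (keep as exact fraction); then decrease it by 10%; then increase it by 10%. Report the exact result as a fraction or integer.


Start with 562.
Step 1: Divide by 3: 562 / 3 = 562/3
Step 2: Decrease by 10%: 562/3 * 90/100 = 843/5
Step 3: Increase by 10%: 843/5 * 110/100 = 9273/50
Final result = 9273/50

9273/50


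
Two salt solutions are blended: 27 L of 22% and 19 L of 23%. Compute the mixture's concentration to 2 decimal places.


Solute in mixture 1 = 22% of 27 L = 27*22/100 = 297/50 L
Solute in mixture 2 = 23% of 19 L = 19*23/100 = 437/100 L
Total solute = 297/50 + 437/100 = 1031/100 L
Total volume = 27 + 19 = 46 L
Final concentration = 1031/100/46 * 100 = 22.41%

22.41


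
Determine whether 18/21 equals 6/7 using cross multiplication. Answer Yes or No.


Cross multiply to check 18/21 = 6/7
Left cross product: 18 * 7 = 126
Right cross product: 21 * 6 = 126
126 = 126
Equal, so proportions match => Yes

Yes


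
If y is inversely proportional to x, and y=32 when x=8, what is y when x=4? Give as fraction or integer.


Inverse proportion: y = k/x
Find k: k = 8 * 32 = 256
Compute y at x=4: y = 256/4
y = 64

64


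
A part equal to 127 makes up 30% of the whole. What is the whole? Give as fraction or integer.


Given: 127 is 30% of the whole
Set up: 127 = 30/100 * whole
whole = 127 * 100 / 30
whole = 12700 / 30
whole = 1270/3

1270/3


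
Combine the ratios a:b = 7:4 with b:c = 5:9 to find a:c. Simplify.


Given a:b = 7:4 and b:c = 5:9
Make b consistent. Multiply first ratio by 5: a:b = 35:20
Multiply second ratio by 4: b:c = 20:36
Now b = 20 in both, so a:b:c = 35:20:36
Therefore a:c = 35:36
Simplify by GCD: a:c = 35:36

35:36


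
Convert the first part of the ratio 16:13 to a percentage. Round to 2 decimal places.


Total parts = 16 + 13 = 29
First part fraction = 16/29
Percentage = (16/29) * 100
= 0.551724 * 100
= 55.17%

55.17


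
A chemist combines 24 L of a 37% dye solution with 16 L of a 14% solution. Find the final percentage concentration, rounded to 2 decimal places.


Solute in mixture 1 = 37% of 24 L = 24*37/100 = 222/25 L
Solute in mixture 2 = 14% of 16 L = 16*14/100 = 56/25 L
Total solute = 222/25 + 56/25 = 278/25 L
Total volume = 24 + 16 = 40 L
Final concentration = 278/25/40 * 100 = 27.80%

27.80


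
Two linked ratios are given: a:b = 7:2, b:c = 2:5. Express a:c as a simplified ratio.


Given a:b = 7:2 and b:c = 2:5
Make b consistent. Multiply first ratio by 2: a:b = 14:4
Multiply second ratio by 2: b:c = 4:10
Now b = 4 in both, so a:b:c = 14:4:10
Therefore a:c = 14:10
Simplify by GCD: a:c = 7:5

7:5


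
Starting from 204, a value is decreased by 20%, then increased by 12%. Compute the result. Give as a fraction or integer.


Start: 204
Step 1: decrease by 20% => multiply by 80/100
  204 * 80/100 = 816/5
Step 2: increase by 12% => multiply by 112/100
  816/5 * 112/100 = 22848/125
Final value = 22848/125

22848/125


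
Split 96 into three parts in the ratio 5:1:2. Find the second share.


Ratio = 5:1:2
Total parts = 5 + 1 + 2 = 8
Value per part = 96 / 8 = 12
First share = 5 * 12 = 60
Middle share = 1 * 12 = 12
Third share = 2 * 12 = 24

12


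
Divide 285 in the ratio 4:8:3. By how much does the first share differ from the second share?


Total parts = 4 + 8 + 3 = 15
Value per part = 285 / 15 = 19
Shares: 4*19=76, 8*19=152, 3*19=57
First share = 76, second share = 152
Difference = |76 - 152| = 76

76


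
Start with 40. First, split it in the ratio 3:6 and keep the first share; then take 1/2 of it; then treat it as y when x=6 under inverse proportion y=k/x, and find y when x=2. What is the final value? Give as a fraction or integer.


Start with 40.
Step 1: Split 3:6, first share = 40 * 3/9 = 40/3
Step 2: Take 1/2: 40/3 * 1/2 = 20/3
Step 3: Inverse prop: k = (20/3)*6; new y = k/2 = 20/3*6/2 = 20
Final result = 20

20


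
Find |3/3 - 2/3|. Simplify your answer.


Simplify: 3/3 = 1 and 2/3 = 2/3
Find common denominator: LCD = 3
Convert: 3/3 and 2/3
Difference = |3 - 2|/3 = 1/3
Simplified = 1/3

1/3


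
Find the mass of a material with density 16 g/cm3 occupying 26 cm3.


Using mass = density * volume
Density = 16 g/cm3
Volume = 26 cm3
Mass = 16 * 26
= 416 g

416


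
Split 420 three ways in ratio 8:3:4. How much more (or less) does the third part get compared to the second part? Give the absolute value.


Total parts = 8 + 3 + 4 = 15
Value per part = 420 / 15 = 28
Shares: 8*28=224, 3*28=84, 4*28=112
Third share = 112, second share = 84
Difference = |112 - 84| = 28

28


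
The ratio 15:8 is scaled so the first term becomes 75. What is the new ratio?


Original ratio: 15:8
First term target: 75
Scale factor = 75 / 15 = 5
Multiply second term: 8 * 5 = 40
Equivalent ratio = 75:40

75:40


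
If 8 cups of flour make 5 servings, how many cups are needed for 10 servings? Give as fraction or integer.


Original: 8 cups for 5 servings
Target servings = 10
Scaling factor = 10/5
New amount = 8 * 10/5
= 80/5
= 16 cups

16
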